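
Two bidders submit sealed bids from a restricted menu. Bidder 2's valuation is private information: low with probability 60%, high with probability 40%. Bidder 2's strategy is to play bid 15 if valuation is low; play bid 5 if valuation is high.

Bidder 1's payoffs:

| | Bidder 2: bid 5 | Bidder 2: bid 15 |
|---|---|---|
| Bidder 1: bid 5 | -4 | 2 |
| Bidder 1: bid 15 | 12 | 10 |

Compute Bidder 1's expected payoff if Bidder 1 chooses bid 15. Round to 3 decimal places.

10.800

Take the expectation over Bidder 2's valuation, weighting each type's action by its prior probability.
E[bid 15] = 0.6·10 + 0.4·12 = 6 + 4.8 = 10.8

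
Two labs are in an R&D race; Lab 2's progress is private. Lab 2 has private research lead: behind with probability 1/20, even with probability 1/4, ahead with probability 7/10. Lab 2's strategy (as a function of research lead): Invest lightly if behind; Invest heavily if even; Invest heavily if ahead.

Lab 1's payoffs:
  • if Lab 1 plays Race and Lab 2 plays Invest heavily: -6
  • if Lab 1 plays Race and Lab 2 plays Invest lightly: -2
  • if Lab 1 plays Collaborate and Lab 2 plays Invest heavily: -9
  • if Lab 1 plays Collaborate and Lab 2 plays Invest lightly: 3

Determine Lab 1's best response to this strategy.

Compute Lab 1's expected payoff for each action, taking the expectation over Lab 2's type.
E[Race] = 1/20·(-2) + 1/4·(-6) + 7/10·(-6) = -29/5
E[Collaborate] = 1/20·(3) + 1/4·(-9) + 7/10·(-9) = -42/5
Best response: Race (-29/5 is the largest).

Race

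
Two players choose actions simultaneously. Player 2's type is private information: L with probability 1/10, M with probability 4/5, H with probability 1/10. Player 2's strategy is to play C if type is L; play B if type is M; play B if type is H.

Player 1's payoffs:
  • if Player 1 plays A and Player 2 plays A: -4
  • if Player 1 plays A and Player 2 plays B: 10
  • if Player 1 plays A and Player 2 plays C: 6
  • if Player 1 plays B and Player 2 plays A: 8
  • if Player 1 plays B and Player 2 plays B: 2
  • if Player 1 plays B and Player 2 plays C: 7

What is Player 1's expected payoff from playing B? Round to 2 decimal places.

Take the expectation over Player 2's type, weighting each type's action by its prior probability.
E[B] = 1/10·7 + 4/5·2 + 1/10·2 = 7/10 + 8/5 + 1/5 = 5/2

2.50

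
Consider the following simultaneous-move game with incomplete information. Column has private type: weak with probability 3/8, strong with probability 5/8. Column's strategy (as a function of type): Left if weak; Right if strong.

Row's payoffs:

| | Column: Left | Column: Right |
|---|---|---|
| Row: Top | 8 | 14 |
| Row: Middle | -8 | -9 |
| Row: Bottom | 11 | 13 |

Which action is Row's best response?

Bottom

E[Top] = 3/8·(8) + 5/8·(14) = 47/4
E[Middle] = 3/8·(-8) + 5/8·(-9) = -69/8
E[Bottom] = 3/8·(11) + 5/8·(13) = 49/4
Best response: Bottom (49/4 is the largest).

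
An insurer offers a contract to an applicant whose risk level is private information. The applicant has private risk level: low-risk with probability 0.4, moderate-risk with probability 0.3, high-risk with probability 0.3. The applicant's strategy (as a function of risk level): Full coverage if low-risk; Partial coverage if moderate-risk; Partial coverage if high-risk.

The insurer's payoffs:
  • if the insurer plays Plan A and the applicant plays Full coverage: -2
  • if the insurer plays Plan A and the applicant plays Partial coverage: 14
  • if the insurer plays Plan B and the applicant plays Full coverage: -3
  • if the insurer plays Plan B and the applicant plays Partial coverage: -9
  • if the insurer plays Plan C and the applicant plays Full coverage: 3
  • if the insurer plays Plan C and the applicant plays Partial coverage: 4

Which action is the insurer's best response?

Compute the insurer's expected payoff for each action, taking the expectation over the applicant's type.
E[Plan A] = 0.4·(-2) + 0.3·(14) + 0.3·(14) = 7.6
E[Plan B] = 0.4·(-3) + 0.3·(-9) + 0.3·(-9) = -6.6
E[Plan C] = 0.4·(3) + 0.3·(4) + 0.3·(4) = 3.6
Best response: Plan A (7.6 is the largest).

Plan A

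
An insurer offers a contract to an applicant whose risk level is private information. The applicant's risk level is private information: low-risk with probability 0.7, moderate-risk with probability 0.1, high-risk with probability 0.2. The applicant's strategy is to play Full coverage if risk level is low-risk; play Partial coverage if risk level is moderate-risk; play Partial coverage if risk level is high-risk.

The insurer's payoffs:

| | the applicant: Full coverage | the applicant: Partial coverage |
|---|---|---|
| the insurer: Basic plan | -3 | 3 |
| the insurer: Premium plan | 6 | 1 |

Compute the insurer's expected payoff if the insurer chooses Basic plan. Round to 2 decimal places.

-1.20

Take the expectation over the applicant's risk level, weighting each type's action by its prior probability.
E[Basic plan] = 0.7·(-3) + 0.1·3 + 0.2·3 = (-2.1) + 0.3 + 0.6 = -1.2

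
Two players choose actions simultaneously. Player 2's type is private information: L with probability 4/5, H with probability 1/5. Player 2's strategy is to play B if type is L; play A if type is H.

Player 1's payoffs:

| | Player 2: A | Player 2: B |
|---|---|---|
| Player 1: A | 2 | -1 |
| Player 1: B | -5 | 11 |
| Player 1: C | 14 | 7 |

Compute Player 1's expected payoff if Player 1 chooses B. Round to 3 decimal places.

7.800

E[B] = 4/5·11 + 1/5·(-5) = 44/5 + (-1) = 39/5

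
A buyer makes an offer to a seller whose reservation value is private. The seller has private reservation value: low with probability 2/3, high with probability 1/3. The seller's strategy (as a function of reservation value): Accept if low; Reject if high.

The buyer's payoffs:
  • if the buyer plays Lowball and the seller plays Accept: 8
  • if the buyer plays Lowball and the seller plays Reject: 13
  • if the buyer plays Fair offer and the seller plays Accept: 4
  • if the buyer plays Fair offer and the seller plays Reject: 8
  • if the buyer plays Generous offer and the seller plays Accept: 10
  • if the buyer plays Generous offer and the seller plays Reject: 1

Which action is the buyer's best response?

Lowball

E[Lowball] = 2/3·(8) + 1/3·(13) = 29/3
E[Fair offer] = 2/3·(4) + 1/3·(8) = 16/3
E[Generous offer] = 2/3·(10) + 1/3·(1) = 7
Best response: Lowball (29/3 is the largest).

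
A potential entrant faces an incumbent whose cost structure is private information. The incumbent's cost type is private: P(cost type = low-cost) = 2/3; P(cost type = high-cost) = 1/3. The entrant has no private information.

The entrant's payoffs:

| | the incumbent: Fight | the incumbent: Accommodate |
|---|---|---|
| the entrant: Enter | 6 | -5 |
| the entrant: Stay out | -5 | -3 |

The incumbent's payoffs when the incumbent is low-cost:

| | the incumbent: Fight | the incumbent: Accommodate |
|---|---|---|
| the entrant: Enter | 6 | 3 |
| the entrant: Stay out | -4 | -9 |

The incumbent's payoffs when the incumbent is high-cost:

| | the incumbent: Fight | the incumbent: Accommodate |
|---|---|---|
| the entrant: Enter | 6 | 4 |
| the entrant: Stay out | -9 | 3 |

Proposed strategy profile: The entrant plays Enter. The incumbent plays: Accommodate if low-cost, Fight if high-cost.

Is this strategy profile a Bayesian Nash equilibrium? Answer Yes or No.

No

The entrant plays Enter: E[Enter] = 2/3·(-5) + 1/3·(6) = -4/3; E[Stay out] = -11/3. Best-responding. ✓
The incumbent (cost type low-cost), facing Enter: Fight gives 6, Accommodate gives 3. Proposed Accommodate is not best — profitable deviation exists. ✗
The incumbent (cost type high-cost), facing Enter: Fight gives 6, Accommodate gives 4. Proposed Fight is best. ✓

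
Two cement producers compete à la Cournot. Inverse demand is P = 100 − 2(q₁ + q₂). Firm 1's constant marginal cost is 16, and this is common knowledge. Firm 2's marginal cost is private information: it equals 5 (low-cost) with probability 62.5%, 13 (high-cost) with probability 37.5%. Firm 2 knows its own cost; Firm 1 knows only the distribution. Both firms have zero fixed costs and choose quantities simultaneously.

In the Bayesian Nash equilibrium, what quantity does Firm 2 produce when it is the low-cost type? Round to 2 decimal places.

17.42

Firm 2 with cost c maximizes (100 − 2(q₁+q₂) − c)·q₂, giving q₂(c) = (100 − c − 2q₁)/4.
E[c₂] = 0.625·5 + 0.375·13 = 8
Firm 1's FOC against E[q₂] yields q₁ = (100 − 2·16 + E[c₂])/6 = (100 − 32 + 8)/6 = 12.6667.
q₂(low-cost) = (100 − 5 − 2·12.6667)/4 = 17.4167.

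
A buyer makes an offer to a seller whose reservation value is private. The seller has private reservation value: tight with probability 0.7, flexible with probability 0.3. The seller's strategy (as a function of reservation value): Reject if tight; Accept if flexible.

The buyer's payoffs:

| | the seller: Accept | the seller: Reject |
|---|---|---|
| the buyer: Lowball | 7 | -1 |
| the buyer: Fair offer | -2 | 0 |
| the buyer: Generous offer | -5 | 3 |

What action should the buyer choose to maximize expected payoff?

Lowball

Compute the buyer's expected payoff for each action, taking the expectation over the seller's type.
E[Lowball] = 0.7·(-1) + 0.3·(7) = 1.4
E[Fair offer] = 0.7·(0) + 0.3·(-2) = -0.6
E[Generous offer] = 0.7·(3) + 0.3·(-5) = 0.6
Best response: Lowball (1.4 is the largest).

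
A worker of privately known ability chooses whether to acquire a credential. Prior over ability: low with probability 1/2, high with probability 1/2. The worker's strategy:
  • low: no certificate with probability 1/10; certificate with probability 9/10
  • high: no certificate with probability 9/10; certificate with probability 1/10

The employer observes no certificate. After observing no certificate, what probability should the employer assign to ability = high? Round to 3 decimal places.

0.900

P(no certificate) = (1/2)·(1/10) + (1/2)·(9/10) = 1/2
P(high | no certificate) = ((1/2)·(9/10)) / (1/2) = (9/20) / (1/2) = 9/10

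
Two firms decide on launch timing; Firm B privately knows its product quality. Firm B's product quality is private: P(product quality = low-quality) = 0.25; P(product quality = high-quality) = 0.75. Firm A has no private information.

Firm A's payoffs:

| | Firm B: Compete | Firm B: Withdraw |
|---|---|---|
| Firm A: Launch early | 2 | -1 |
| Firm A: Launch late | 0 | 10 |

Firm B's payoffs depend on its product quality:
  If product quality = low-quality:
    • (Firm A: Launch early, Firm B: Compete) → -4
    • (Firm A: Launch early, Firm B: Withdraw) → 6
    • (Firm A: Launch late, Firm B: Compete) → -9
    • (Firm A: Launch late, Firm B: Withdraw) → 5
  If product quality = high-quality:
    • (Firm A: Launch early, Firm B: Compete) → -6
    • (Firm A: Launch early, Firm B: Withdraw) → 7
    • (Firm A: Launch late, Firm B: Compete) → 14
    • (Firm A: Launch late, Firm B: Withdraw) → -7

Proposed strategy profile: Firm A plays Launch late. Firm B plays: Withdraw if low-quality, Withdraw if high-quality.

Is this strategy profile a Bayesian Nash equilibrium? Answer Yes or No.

No

Firm A plays Launch late: E[Launch late] = 0.25·(10) + 0.75·(10) = 10; E[Launch early] = -1. Best-responding. ✓
Firm B (product quality low-quality), facing Launch late: Compete gives -9, Withdraw gives 5. Proposed Withdraw is best. ✓
Firm B (product quality high-quality), facing Launch late: Compete gives 14, Withdraw gives -7. Proposed Withdraw is not best — profitable deviation exists. ✗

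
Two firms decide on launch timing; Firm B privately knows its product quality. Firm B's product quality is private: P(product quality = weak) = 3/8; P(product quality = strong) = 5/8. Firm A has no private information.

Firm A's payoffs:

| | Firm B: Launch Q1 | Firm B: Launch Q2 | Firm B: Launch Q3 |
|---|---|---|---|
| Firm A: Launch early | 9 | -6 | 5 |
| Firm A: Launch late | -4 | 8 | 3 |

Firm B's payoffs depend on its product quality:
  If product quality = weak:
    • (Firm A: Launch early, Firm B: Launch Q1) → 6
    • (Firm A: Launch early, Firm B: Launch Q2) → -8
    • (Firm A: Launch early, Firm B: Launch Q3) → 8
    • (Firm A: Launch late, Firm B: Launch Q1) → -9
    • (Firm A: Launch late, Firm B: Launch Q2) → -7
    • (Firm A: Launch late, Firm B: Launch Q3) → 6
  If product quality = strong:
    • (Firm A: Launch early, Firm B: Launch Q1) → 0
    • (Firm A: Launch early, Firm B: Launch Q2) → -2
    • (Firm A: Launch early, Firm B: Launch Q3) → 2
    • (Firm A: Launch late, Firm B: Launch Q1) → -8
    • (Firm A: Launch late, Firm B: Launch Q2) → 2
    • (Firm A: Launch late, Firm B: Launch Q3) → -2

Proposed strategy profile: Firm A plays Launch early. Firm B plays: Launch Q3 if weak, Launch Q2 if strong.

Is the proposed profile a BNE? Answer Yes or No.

No

Firm A plays Launch early: E[Launch early] = 3/8·(5) + 5/8·(-6) = -15/8; E[Launch late] = 49/8. Not best-responding. ✗
Firm B (product quality weak), facing Launch early: Launch Q1 gives 6, Launch Q2 gives -8, Launch Q3 gives 8. Proposed Launch Q3 is best. ✓
Firm B (product quality strong), facing Launch early: Launch Q1 gives 0, Launch Q2 gives -2, Launch Q3 gives 2. Proposed Launch Q2 is not best — profitable deviation exists. ✗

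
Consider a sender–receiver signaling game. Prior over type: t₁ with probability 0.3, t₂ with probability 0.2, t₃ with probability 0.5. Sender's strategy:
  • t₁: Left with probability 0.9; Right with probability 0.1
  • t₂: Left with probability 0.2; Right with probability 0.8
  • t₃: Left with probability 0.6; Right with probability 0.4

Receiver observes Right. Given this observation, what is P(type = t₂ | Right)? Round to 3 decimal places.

Apply Bayes' rule using the sender's strategy as the likelihood.
P(Right) = 0.3·0.1 + 0.2·0.8 + 0.5·0.4 = 0.39
P(t₂ | Right) = (0.2·0.8) / 0.39 = 0.16 / 0.39 = 0.410256

0.410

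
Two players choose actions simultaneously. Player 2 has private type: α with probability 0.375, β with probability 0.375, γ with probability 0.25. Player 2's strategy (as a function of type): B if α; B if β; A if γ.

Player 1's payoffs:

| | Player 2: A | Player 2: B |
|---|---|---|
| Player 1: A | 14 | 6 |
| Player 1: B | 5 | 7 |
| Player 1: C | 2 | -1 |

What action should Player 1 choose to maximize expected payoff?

A

E[A] = 0.375·(6) + 0.375·(6) + 0.25·(14) = 8
E[B] = 0.375·(7) + 0.375·(7) + 0.25·(5) = 6.5
E[C] = 0.375·(-1) + 0.375·(-1) + 0.25·(2) = -0.25
Best response: A (8 is the largest).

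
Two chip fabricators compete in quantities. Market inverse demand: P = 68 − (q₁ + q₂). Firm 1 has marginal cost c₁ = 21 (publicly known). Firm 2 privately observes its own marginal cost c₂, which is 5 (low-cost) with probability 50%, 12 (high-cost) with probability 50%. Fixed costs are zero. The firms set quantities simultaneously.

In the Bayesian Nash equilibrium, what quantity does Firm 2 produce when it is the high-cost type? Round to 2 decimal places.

22.25

Type-c best response for Firm 2: q₂(c) = (68 − c)/2 − q₁/2.
Firm 1 maximizes expected profit; its first-order condition is 68 − 2q₁ − E[q₂] − 21 = 0.
Substituting E[q₂] and solving: E[c₂] = 8.5, so q₁ = (68 − 2·21 + 8.5)/3 = 11.5.
q₂(high-cost) = (68 − 12 − 11.5)/2 = 22.25.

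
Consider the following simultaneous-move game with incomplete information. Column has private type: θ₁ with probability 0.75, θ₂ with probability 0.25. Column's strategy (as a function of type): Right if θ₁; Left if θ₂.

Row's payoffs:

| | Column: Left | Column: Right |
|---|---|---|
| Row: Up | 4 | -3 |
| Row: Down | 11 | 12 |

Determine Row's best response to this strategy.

E[Up] = 0.75·(-3) + 0.25·(4) = -1.25
E[Down] = 0.75·(12) + 0.25·(11) = 11.75
Best response: Down (11.75 is the largest).

Down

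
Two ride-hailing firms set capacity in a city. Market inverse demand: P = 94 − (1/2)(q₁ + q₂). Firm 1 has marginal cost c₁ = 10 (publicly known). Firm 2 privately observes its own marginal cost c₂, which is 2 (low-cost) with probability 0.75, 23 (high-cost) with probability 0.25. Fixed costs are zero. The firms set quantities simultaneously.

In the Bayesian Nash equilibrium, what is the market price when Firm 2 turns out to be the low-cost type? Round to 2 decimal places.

Type-c best response for Firm 2: q₂(c) = (94 − c) − q₁/2.
Firm 1 maximizes expected profit; its first-order condition is 94 − q₁ − (1/2)E[q₂] − 10 = 0.
Substituting E[q₂] and solving: E[c₂] = 7.25, so q₁ = (94 − 2·10 + 7.25)/(3/2) = 54.1667.
q₂(low-cost) = 64.9167, so P = 94 − (1/2)·(54.1667 + 64.9167) = 34.4583.

34.46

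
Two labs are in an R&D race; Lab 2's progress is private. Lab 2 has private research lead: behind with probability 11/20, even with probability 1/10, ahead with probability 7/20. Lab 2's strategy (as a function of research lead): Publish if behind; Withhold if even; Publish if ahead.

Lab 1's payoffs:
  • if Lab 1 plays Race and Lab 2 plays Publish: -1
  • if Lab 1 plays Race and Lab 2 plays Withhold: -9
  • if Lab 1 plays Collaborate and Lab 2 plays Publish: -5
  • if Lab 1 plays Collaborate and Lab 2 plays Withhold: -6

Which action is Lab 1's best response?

Race

Compute Lab 1's expected payoff for each action, taking the expectation over Lab 2's type.
E[Race] = 11/20·(-1) + 1/10·(-9) + 7/20·(-1) = -9/5
E[Collaborate] = 11/20·(-5) + 1/10·(-6) + 7/20·(-5) = -51/10
Best response: Race (-9/5 is the largest).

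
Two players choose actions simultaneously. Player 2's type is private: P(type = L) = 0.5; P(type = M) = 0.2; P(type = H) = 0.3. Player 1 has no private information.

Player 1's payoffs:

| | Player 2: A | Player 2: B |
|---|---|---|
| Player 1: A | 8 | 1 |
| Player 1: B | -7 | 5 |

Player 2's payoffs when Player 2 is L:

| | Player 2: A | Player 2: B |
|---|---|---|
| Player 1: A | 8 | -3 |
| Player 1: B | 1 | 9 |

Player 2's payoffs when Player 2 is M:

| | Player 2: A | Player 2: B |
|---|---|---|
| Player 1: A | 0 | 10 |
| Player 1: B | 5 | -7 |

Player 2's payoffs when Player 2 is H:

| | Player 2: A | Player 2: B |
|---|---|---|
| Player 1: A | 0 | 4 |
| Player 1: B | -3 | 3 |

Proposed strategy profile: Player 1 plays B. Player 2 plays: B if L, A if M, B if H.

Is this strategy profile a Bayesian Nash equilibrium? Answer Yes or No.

Yes

Player 1 plays B: E[B] = 0.5·(5) + 0.2·(-7) + 0.3·(5) = 2.6; E[A] = 2.4. Best-responding. ✓
Player 2 (type L), facing B: A gives 1, B gives 9. Proposed B is best. ✓
Player 2 (type M), facing B: A gives 5, B gives -7. Proposed A is best. ✓
Player 2 (type H), facing B: A gives -3, B gives 3. Proposed B is best. ✓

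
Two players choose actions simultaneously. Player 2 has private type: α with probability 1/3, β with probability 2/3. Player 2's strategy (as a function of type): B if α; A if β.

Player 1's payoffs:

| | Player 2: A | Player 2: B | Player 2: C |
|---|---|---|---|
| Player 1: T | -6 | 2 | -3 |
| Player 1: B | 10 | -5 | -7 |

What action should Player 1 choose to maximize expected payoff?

B

E[T] = 1/3·(2) + 2/3·(-6) = -10/3
E[B] = 1/3·(-5) + 2/3·(10) = 5
Best response: B (5 is the largest).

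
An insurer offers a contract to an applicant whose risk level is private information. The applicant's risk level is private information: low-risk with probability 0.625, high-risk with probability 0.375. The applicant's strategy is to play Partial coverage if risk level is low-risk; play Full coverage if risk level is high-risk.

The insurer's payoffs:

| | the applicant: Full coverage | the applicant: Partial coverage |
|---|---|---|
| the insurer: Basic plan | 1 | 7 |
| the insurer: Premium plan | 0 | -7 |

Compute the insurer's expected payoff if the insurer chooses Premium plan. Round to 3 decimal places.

-4.375

Take the expectation over the applicant's risk level, weighting each type's action by its prior probability.
E[Premium plan] = 0.625·(-7) + 0.375·0 = (-4.375) + 0 = -4.375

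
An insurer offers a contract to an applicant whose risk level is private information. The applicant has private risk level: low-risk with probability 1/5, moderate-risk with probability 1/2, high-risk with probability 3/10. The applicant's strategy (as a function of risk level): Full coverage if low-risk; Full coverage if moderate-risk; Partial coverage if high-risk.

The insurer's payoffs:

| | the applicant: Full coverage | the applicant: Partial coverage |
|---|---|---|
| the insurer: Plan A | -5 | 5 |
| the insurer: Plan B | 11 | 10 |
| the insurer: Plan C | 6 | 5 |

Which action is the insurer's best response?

E[Plan A] = 1/5·(-5) + 1/2·(-5) + 3/10·(5) = -2
E[Plan B] = 1/5·(11) + 1/2·(11) + 3/10·(10) = 107/10
E[Plan C] = 1/5·(6) + 1/2·(6) + 3/10·(5) = 57/10
Best response: Plan B (107/10 is the largest).

Plan B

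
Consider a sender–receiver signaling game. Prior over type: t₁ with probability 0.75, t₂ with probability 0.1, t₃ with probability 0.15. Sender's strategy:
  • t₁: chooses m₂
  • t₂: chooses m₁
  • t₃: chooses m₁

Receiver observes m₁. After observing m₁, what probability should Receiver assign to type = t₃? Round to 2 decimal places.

0.60

Apply Bayes' rule using the sender's strategy as the likelihood.
P(m₁) = 0.75·0 + 0.1·1 + 0.15·1 = 0.25
P(t₃ | m₁) = (0.15·1) / 0.25 = 0.15 / 0.25 = 0.6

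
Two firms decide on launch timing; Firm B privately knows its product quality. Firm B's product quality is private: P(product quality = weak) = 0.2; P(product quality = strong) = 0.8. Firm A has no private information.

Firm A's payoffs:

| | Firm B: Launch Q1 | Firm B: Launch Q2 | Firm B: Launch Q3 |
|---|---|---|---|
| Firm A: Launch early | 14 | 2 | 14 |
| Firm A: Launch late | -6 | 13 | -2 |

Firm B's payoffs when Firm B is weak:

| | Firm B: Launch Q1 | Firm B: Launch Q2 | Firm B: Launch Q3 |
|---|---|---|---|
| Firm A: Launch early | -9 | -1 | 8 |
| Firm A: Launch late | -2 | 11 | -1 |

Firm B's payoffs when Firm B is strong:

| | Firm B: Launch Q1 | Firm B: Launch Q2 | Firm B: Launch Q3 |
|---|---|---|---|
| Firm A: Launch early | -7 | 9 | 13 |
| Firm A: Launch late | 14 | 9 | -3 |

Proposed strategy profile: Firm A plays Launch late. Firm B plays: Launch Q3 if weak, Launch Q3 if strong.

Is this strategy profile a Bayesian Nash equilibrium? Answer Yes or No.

No

A profile is a BNE iff every type of every player is best-responding given beliefs about the other side.
Firm A plays Launch late: E[Launch late] = 0.2·(-2) + 0.8·(-2) = -2; E[Launch early] = 14. Not best-responding. ✗
Firm B (product quality weak), facing Launch late: Launch Q1 gives -2, Launch Q2 gives 11, Launch Q3 gives -1. Proposed Launch Q3 is not best — profitable deviation exists. ✗
Firm B (product quality strong), facing Launch late: Launch Q1 gives 14, Launch Q2 gives 9, Launch Q3 gives -3. Proposed Launch Q3 is not best — profitable deviation exists. ✗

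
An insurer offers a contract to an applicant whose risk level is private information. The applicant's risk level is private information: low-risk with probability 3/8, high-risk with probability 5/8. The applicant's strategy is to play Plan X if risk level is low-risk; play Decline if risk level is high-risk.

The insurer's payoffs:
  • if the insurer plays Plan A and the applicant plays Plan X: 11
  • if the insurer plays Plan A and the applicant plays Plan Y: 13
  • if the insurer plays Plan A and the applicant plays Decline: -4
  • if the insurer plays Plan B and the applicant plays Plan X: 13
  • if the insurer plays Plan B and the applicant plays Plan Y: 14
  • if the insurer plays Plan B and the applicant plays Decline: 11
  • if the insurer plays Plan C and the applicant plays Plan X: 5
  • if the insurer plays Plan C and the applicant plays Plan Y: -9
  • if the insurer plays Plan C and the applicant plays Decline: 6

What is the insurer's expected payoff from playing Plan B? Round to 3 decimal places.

Take the expectation over the applicant's risk level, weighting each type's action by its prior probability.
E[Plan B] = 3/8·13 + 5/8·11 = 39/8 + 55/8 = 47/4

11.750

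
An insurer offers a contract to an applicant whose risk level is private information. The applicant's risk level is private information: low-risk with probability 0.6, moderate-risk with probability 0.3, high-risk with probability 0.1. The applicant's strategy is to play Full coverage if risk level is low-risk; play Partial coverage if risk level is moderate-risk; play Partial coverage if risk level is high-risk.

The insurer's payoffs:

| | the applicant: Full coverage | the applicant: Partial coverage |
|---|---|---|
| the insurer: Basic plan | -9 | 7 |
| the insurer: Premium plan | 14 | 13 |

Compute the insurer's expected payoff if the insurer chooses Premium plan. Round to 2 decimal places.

13.60

E[Premium plan] = 0.6·14 + 0.3·13 + 0.1·13 = 8.4 + 3.9 + 1.3 = 13.6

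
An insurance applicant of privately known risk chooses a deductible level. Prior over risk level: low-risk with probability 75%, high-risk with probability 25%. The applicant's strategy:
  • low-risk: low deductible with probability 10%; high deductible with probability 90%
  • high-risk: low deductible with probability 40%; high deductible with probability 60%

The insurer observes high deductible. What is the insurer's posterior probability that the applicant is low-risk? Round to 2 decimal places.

0.82

P(high deductible) = 0.75·0.9 + 0.25·0.6 = 0.825
P(low-risk | high deductible) = (0.75·0.9) / 0.825 = 0.675 / 0.825 = 0.818182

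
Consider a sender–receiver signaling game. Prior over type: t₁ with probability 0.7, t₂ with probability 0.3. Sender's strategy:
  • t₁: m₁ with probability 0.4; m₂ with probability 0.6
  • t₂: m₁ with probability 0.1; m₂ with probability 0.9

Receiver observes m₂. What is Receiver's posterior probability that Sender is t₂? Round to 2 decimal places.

0.39

Apply Bayes' rule using the sender's strategy as the likelihood.
P(m₂) = 0.7·0.6 + 0.3·0.9 = 0.69
P(t₂ | m₂) = (0.3·0.9) / 0.69 = 0.27 / 0.69 = 0.391304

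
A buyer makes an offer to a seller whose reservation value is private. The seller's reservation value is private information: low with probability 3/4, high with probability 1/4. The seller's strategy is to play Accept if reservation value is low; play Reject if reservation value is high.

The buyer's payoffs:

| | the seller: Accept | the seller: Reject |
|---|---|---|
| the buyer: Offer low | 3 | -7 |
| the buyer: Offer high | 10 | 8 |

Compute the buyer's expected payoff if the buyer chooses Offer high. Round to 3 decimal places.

9.500

E[Offer high] = 3/4·10 + 1/4·8 = 15/2 + 2 = 19/2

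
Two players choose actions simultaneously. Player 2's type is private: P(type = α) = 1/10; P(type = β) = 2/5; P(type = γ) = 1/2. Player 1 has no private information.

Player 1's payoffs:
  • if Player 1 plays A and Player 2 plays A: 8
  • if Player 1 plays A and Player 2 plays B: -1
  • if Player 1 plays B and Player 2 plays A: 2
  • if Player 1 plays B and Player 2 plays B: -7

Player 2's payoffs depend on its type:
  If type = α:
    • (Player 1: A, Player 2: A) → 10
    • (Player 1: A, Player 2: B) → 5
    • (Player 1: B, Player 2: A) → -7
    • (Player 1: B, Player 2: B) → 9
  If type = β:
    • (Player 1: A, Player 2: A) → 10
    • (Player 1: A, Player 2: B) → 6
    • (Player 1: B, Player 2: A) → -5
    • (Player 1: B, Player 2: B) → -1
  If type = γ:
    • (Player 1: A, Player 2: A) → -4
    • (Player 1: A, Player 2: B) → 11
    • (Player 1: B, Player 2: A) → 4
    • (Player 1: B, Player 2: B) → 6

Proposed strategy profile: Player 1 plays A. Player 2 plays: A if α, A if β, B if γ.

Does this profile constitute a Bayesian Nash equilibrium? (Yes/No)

A profile is a BNE iff every type of every player is best-responding given beliefs about the other side.
Player 1 plays A: E[A] = 1/10·(8) + 2/5·(8) + 1/2·(-1) = 7/2; E[B] = -5/2. Best-responding. ✓
Player 2 (type α), facing A: A gives 10, B gives 5. Proposed A is best. ✓
Player 2 (type β), facing A: A gives 10, B gives 6. Proposed A is best. ✓
Player 2 (type γ), facing A: A gives -4, B gives 11. Proposed B is best. ✓

Yes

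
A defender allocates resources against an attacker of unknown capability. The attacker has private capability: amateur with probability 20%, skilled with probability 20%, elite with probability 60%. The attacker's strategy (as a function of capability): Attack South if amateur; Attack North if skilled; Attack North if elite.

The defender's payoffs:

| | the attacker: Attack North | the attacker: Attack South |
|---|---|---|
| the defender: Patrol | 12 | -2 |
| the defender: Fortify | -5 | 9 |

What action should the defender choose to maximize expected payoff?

Patrol

E[Patrol] = 0.2·(-2) + 0.2·(12) + 0.6·(12) = 9.2
E[Fortify] = 0.2·(9) + 0.2·(-5) + 0.6·(-5) = -2.2
Best response: Patrol (9.2 is the largest).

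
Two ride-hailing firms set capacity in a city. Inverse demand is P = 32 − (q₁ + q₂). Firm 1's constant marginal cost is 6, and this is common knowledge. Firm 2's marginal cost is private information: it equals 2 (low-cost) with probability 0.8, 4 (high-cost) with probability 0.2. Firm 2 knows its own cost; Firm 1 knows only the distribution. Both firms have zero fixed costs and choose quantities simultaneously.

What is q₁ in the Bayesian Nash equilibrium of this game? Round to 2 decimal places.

Firm 2 with cost c maximizes (32 − (q₁+q₂) − c)·q₂, giving q₂(c) = (32 − c − q₁)/2.
E[c₂] = 0.8·2 + 0.2·4 = 2.4
Firm 1's FOC against E[q₂] yields q₁ = (32 − 2·6 + E[c₂])/3 = (32 − 12 + 2.4)/3 = 7.46667.

7.47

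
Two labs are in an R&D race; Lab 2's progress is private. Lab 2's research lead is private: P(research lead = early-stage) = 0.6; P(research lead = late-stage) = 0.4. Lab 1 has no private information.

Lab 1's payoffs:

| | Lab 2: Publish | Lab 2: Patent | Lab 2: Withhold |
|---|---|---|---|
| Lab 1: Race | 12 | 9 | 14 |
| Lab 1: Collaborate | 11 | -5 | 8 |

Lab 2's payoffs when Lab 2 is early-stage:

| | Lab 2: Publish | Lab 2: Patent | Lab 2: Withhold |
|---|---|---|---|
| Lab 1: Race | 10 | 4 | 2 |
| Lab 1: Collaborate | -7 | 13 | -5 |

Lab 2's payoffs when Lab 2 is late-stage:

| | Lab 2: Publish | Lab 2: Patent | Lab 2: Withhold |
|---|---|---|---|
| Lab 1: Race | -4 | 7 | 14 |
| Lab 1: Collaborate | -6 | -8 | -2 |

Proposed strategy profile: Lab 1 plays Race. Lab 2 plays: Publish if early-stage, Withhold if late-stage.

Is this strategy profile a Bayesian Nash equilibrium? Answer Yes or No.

Yes

A profile is a BNE iff every type of every player is best-responding given beliefs about the other side.
Lab 1 plays Race: E[Race] = 0.6·(12) + 0.4·(14) = 12.8; E[Collaborate] = 9.8. Best-responding. ✓
Lab 2 (research lead early-stage), facing Race: Publish gives 10, Patent gives 4, Withhold gives 2. Proposed Publish is best. ✓
Lab 2 (research lead late-stage), facing Race: Publish gives -4, Patent gives 7, Withhold gives 14. Proposed Withhold is best. ✓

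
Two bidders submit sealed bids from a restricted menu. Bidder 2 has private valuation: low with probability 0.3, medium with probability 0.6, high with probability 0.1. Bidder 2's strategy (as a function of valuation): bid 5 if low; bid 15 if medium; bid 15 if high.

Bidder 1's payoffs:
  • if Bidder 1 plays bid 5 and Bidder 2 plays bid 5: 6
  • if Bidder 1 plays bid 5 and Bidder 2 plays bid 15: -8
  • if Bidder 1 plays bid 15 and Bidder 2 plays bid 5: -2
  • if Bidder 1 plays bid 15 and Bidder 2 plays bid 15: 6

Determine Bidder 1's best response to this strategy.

bid 15

E[bid 5] = 0.3·(6) + 0.6·(-8) + 0.1·(-8) = -3.8
E[bid 15] = 0.3·(-2) + 0.6·(6) + 0.1·(6) = 3.6
Best response: bid 15 (3.6 is the largest).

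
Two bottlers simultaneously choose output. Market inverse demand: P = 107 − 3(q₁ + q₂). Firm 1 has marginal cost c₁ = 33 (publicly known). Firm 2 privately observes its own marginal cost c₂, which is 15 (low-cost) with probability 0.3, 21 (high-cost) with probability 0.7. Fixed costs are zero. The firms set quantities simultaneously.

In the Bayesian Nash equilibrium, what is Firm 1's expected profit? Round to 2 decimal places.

Each type of Firm 2 best-responds to q₁; Firm 1 best-responds to the expected q₂ over Firm 2's types.
Firm 2 with cost c maximizes (107 − 3(q₁+q₂) − c)·q₂, giving q₂(c) = (107 − c − 3q₁)/6.
E[c₂] = 0.3·15 + 0.7·21 = 19.2
Firm 1's FOC against E[q₂] yields q₁ = (107 − 2·33 + E[c₂])/9 = (107 − 66 + 19.2)/9 = 6.68889.
E[P] = 107 − 3·(q₁ + E[q₂]) = 53.0667; Firm 1's expected profit = (E[P] − 33)·q₁ = (53.0667 − 33)·6.68889 = 134.224.

134.22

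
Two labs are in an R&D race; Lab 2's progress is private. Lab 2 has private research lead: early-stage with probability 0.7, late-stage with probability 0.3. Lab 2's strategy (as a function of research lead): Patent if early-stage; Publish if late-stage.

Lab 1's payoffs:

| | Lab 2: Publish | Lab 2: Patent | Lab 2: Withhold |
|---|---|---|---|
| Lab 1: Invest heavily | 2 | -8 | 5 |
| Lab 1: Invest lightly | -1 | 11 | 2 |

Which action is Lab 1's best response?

E[Invest heavily] = 0.7·(-8) + 0.3·(2) = -5
E[Invest lightly] = 0.7·(11) + 0.3·(-1) = 7.4
Best response: Invest lightly (7.4 is the largest).

Invest lightly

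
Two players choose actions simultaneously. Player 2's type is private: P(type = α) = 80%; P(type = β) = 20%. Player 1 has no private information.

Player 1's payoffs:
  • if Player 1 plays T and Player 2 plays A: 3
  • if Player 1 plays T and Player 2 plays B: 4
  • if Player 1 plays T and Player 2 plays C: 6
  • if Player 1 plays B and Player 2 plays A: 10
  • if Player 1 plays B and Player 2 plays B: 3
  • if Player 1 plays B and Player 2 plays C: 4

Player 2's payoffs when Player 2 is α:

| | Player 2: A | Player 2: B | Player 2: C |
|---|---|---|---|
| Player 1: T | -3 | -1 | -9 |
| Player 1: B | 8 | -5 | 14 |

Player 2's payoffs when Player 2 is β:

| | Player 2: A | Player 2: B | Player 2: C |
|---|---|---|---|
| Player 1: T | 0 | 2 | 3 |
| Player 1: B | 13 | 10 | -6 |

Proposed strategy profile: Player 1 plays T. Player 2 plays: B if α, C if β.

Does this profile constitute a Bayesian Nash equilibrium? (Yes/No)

Yes

Player 1 plays T: E[T] = 0.8·(4) + 0.2·(6) = 4.4; E[B] = 3.2. Best-responding. ✓
Player 2 (type α), facing T: A gives -3, B gives -1, C gives -9. Proposed B is best. ✓
Player 2 (type β), facing T: A gives 0, B gives 2, C gives 3. Proposed C is best. ✓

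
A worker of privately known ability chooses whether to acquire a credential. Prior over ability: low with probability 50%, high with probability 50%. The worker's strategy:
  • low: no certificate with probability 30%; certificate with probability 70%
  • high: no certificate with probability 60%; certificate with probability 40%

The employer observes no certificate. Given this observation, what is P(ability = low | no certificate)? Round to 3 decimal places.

0.333

P(no certificate) = 0.5·0.3 + 0.5·0.6 = 0.45
P(low | no certificate) = (0.5·0.3) / 0.45 = 0.15 / 0.45 = 0.333333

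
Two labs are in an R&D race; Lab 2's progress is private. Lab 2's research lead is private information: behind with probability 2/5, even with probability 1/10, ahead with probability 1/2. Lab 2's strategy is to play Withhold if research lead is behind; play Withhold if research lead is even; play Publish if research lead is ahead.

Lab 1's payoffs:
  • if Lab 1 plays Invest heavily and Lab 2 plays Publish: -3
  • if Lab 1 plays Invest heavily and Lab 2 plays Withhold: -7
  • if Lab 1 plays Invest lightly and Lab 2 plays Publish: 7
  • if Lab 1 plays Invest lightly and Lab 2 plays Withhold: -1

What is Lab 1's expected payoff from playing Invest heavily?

-5

E[Invest heavily] = 2/5·(-7) + 1/10·(-7) + 1/2·(-3) = (-14/5) + (-7/10) + (-3/2) = -5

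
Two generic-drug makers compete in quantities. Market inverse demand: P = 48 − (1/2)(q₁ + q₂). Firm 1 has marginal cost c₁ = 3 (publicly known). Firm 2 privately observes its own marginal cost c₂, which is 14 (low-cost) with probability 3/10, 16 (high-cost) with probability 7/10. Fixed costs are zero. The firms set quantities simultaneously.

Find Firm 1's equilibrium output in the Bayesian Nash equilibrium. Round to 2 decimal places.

Type-c best response for Firm 2: q₂(c) = (48 − c) − q₁/2.
Firm 1 maximizes expected profit; its first-order condition is 48 − q₁ − (1/2)E[q₂] − 3 = 0.
Substituting E[q₂] and solving: E[c₂] = 15.4, so q₁ = (48 − 2·3 + 15.4)/(3/2) = 38.2667.

38.27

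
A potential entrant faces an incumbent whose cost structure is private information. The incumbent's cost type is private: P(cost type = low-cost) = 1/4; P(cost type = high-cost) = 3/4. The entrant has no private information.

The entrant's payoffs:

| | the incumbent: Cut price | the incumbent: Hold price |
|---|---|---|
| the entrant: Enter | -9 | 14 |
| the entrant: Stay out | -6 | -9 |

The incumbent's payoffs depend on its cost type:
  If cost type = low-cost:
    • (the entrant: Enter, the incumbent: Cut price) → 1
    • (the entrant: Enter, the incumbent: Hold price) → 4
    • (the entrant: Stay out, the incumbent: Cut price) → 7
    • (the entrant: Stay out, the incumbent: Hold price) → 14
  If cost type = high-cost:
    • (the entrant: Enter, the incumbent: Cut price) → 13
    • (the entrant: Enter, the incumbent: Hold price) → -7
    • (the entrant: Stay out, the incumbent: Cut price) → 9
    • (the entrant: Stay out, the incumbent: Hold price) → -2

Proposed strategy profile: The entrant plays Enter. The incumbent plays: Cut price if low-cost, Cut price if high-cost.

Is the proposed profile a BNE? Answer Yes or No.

The entrant plays Enter: E[Enter] = 1/4·(-9) + 3/4·(-9) = -9; E[Stay out] = -6. Not best-responding. ✗
The incumbent (cost type low-cost), facing Enter: Cut price gives 1, Hold price gives 4. Proposed Cut price is not best — profitable deviation exists. ✗
The incumbent (cost type high-cost), facing Enter: Cut price gives 13, Hold price gives -7. Proposed Cut price is best. ✓

No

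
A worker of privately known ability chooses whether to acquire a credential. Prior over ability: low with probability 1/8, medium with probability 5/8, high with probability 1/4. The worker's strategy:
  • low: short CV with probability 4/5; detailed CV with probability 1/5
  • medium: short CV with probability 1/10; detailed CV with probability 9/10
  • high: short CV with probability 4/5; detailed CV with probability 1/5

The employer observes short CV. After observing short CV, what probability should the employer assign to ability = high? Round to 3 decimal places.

0.552

P(short CV) = (1/8)·(4/5) + (5/8)·(1/10) + (1/4)·(4/5) = 29/80
P(high | short CV) = ((1/4)·(4/5)) / (29/80) = (1/5) / (29/80) = 16/29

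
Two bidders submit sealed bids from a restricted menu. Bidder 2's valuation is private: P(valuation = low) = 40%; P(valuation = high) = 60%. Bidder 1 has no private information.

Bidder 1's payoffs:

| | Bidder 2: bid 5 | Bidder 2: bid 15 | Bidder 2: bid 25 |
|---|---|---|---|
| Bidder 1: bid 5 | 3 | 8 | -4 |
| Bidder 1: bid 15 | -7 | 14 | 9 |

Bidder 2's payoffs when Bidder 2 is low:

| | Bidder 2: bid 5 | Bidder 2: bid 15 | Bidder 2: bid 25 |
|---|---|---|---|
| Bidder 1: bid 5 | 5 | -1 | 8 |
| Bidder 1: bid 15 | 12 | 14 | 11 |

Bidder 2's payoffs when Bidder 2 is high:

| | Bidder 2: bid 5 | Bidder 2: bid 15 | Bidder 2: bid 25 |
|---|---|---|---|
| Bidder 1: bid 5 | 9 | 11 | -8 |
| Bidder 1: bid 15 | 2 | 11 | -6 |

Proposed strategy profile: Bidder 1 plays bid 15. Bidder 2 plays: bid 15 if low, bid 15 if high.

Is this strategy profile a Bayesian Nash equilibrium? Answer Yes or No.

A profile is a BNE iff every type of every player is best-responding given beliefs about the other side.
Bidder 1 plays bid 15: E[bid 15] = 0.4·(14) + 0.6·(14) = 14; E[bid 5] = 8. Best-responding. ✓
Bidder 2 (valuation low), facing bid 15: bid 5 gives 12, bid 15 gives 14, bid 25 gives 11. Proposed bid 15 is best. ✓
Bidder 2 (valuation high), facing bid 15: bid 5 gives 2, bid 15 gives 11, bid 25 gives -6. Proposed bid 15 is best. ✓

Yes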